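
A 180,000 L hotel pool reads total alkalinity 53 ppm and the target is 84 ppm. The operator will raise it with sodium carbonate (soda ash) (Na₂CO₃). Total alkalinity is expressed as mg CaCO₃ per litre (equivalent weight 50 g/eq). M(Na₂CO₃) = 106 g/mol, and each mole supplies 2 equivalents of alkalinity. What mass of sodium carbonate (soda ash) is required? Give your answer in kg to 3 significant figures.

5.91 kg

Alkalinity to add: (84 − 53) = 31 mg/L as CaCO₃ × 180,000 L = 5580 g as CaCO₃.
Equivalents: 5580 g ÷ 50 g/eq = 111.6 eq.
Each mole of Na₂CO₃ supplies 2 eq, so 111.6 / 2 = 55.8 mol.
Mass: 55.8 mol × 106 g/mol = 5915 g.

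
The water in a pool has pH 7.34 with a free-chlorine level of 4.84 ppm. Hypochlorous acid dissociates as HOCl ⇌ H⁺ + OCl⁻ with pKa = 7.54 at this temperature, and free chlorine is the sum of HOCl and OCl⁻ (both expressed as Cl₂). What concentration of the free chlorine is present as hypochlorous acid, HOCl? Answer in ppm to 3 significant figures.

2.97 ppm

[OCl⁻]/[HOCl] = 10^(pH − pKa) = 10^(7.34 − 7.54) = 10^-0.20 = 0.631.
Fraction as HOCl = 1 / (1 + 0.631) = 0.6131.
HOCl = 0.6131 × 4.84 ppm = 2.968 ppm.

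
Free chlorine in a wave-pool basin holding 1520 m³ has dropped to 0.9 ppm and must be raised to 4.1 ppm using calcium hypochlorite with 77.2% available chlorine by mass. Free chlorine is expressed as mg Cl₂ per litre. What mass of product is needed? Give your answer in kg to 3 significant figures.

6.30 kg

Volume: 1520 m³ = 1,520,000 L.
Chlorine deficit: 4.1 − 0.9 = 3.2 ppm = 3.2 mg/L as Cl₂.
Cl₂ equivalent needed: 3.2 mg/L × 1,520,000 L = 4,864,000 mg = 4864 g.
Product at 77.2% available chlorine: 4864 / 0.772 = 6301 g.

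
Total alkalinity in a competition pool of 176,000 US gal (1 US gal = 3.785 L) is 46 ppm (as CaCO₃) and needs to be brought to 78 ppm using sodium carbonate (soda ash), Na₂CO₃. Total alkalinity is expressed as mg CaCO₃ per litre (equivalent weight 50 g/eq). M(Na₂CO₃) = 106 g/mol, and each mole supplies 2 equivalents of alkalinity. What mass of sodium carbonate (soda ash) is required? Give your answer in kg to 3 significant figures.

22.6 kg

Volume: 176,000 US gal × 3.785 L/gal = 666,160 L.
Alkalinity to add: (78 − 46) = 32 mg/L as CaCO₃ × 666,160 L = 21,320 g as CaCO₃.
Equivalents: 21,320 g ÷ 50 g/eq = 426.3 eq.
Each mole of Na₂CO₃ supplies 2 eq, so 426.3 / 2 = 213.2 mol.
Mass: 213.2 mol × 106 g/mol = 22,600 g.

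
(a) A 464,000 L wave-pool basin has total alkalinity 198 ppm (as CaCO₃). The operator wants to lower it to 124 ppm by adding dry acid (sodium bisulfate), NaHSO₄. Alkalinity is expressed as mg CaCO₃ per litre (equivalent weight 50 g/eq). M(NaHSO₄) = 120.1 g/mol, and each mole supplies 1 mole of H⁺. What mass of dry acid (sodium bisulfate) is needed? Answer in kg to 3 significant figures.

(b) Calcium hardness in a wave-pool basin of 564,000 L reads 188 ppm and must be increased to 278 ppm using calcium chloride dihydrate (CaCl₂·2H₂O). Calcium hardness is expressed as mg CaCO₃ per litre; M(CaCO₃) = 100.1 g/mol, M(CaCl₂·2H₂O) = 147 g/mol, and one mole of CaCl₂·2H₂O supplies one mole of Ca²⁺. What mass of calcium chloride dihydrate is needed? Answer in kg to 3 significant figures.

(a) 82.5 kg; (b) 74.5 kg

(a) Alkalinity to neutralize: (198 − 124) = 74 mg/L as CaCO₃ × 464,000 L = 34,340 g as CaCO₃.
(a) Equivalents of H⁺ required: 34,340 ÷ 50 g/eq = 686.7 eq = 686.7 mol NaHSO₄.
(a) Mass of NaHSO₄: 686.7 × 120.1 = 82,480 g.

(b) Hardness to add: (278 − 188) = 90 mg/L as CaCO₃ × 564,000 L = 50,760 g as CaCO₃.
(b) Moles of Ca²⁺ (1 mol Ca²⁺ ≡ 1 mol CaCO₃): 50,760 / 100.1 g/mol = 507.1 mol.
(b) Mass of CaCl₂·2H₂O: 507.1 × 147 = 74,540 g.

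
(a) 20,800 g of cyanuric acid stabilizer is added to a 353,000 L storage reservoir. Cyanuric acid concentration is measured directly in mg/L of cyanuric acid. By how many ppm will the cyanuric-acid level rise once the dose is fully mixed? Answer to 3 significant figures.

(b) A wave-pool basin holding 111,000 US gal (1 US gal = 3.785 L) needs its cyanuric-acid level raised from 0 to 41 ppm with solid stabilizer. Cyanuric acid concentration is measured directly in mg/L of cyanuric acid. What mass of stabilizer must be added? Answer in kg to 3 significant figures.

(a) 58.9 ppm; (b) 17.2 kg

(a) Rise: 20,800 g / 353,000 L × 1000 = 58.92 mg/L.

(b) Volume: 111,000 US gal × 3.785 L/gal = 420,135 L.
(b) CYA to add: (41 − 0) = 41 mg/L × 420,135 L = 17,230 g cyanuric acid.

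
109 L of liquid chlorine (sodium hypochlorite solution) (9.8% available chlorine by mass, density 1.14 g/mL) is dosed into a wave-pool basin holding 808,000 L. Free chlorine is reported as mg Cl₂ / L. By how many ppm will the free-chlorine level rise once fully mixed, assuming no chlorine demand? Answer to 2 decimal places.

15.07 ppm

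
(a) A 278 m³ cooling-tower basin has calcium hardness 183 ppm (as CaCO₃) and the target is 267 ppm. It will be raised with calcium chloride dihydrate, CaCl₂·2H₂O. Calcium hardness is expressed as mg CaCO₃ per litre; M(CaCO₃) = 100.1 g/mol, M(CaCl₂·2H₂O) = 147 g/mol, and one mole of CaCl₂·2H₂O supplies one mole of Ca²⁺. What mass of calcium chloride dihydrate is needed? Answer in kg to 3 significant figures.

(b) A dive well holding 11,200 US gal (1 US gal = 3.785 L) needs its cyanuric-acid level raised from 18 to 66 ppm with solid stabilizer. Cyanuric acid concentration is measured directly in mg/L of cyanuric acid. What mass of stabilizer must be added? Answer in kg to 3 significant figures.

(a) Volume: 278 m³ = 278,000 L.
(a) Hardness to add: (267 − 183) = 84 mg/L as CaCO₃ × 278,000 L = 23,350 g as CaCO₃.
(a) Moles of Ca²⁺ (1 mol Ca²⁺ ≡ 1 mol CaCO₃): 23,350 / 100.1 g/mol = 233.3 mol.
(a) Mass of CaCl₂·2H₂O: 233.3 × 147 = 34,290 g.

(b) Volume: 11,200 US gal × 3.785 L/gal = 42,392 L.
(b) CYA to add: (66 − 18) = 48 mg/L × 42,392 L = 2035 g cyanuric acid.

(a) 34.3 kg; (b) 2.03 kg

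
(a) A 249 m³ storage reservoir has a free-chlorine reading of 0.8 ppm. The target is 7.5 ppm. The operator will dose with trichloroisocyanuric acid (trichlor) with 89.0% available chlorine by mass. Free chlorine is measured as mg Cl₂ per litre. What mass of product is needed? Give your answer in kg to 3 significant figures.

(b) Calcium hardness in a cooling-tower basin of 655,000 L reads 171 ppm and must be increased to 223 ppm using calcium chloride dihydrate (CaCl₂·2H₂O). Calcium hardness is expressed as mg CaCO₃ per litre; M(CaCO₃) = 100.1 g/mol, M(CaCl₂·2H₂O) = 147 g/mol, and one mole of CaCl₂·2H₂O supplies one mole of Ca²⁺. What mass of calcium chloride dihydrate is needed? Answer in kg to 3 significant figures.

(a) 1.87 kg; (b) 50.0 kg

(a) Volume: 249 m³ = 249,000 L.
(a) Chlorine deficit: 7.5 − 0.8 = 6.7 ppm = 6.7 mg/L as Cl₂.
(a) Cl₂ equivalent needed: 6.7 mg/L × 249,000 L = 1,668,000 mg = 1668 g.
(a) Product at 89.0% available chlorine: 1668 / 0.89 = 1874 g.

(b) Hardness to add: (223 − 171) = 52 mg/L as CaCO₃ × 655,000 L = 34,060 g as CaCO₃.
(b) Moles of Ca²⁺ (1 mol Ca²⁺ ≡ 1 mol CaCO₃): 34,060 / 100.1 g/mol = 340.3 mol.
(b) Mass of CaCl₂·2H₂O: 340.3 × 147 = 50,020 g.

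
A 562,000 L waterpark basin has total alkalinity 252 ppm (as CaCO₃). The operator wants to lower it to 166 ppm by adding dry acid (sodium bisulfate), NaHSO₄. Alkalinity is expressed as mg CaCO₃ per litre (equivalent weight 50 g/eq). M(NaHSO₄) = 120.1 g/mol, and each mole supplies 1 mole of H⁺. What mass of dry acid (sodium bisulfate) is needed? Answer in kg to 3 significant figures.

116 kg

Alkalinity to neutralize: (252 − 166) = 86 mg/L as CaCO₃ × 562,000 L = 48,330 g as CaCO₃.
Equivalents of H⁺ required: 48,330 ÷ 50 g/eq = 966.6 eq = 966.6 mol NaHSO₄.
Mass of NaHSO₄: 966.6 × 120.1 = 116,100 g.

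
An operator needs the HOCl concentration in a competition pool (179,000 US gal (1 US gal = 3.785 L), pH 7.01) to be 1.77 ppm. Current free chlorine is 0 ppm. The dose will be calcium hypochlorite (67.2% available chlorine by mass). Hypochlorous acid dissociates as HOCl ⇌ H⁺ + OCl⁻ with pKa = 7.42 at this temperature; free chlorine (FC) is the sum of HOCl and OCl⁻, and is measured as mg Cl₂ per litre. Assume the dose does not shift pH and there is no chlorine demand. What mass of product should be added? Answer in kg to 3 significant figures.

Volume: 179,000 US gal × 3.785 L/gal = 677,515 L.
[OCl⁻]/[HOCl] = 10^(pH − pKa) = 10^(7.01 − 7.42) = 0.389; fraction as HOCl = 1/(1 + 0.389) = 0.7199.
Free chlorine required for 1.77 ppm HOCl: 1.77 / 0.7199 = 2.459 ppm.
FC to add: 2.459 − 0 = 2.459 mg/L as Cl₂.
Cl₂ equivalent: 2.459 mg/L × 677,515 L = 1666 g.
Product at 67.2% available Cl: 1666 / 0.672 = 2479 g.

2.48 kg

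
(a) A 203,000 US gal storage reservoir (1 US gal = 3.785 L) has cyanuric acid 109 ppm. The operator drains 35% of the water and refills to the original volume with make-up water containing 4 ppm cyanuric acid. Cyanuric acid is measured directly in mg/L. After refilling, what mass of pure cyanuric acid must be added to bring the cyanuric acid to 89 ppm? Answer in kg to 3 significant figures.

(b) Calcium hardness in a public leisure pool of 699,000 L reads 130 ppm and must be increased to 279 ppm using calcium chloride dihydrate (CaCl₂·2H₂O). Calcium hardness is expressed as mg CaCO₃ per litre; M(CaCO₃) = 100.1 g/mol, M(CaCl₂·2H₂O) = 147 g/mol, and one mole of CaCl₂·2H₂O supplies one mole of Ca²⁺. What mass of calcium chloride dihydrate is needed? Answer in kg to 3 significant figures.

(a) Volume: 203,000 US gal × 3.785 L/gal = 768,355 L.
(a) After draining 35% and refilling: 109 × 0.65 + 4 × 0.35 = 72.25 ppm.
(a) Deficit to target: 89 − 72.25 = 16.75 mg/L.
(a) Mass: 16.75 mg/L × 768,355 L = 12,870 g cyanuric acid.

(b) Hardness to add: (279 − 130) = 149 mg/L as CaCO₃ × 699,000 L = 104,200 g as CaCO₃.
(b) Moles of Ca²⁺ (1 mol Ca²⁺ ≡ 1 mol CaCO₃): 104,200 / 100.1 g/mol = 1040 mol.
(b) Mass of CaCl₂·2H₂O: 1040 × 147 = 152,900 g.

(a) 12.9 kg; (b) 153 kg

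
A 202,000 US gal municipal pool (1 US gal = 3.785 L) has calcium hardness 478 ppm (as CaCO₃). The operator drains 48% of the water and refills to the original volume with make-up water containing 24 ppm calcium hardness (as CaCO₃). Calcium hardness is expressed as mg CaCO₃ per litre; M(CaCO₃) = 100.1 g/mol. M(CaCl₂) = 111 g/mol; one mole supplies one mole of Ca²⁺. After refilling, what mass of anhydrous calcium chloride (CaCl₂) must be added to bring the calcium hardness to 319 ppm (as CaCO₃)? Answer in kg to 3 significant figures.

Volume: 202,000 US gal × 3.785 L/gal = 764,570 L.
After draining 48% and refilling: 478 × 0.52 + 24 × 0.48 = 260.08 ppm.
Deficit to target: 319 − 260.08 = 58.92 mg/L.
As CaCO₃: 58.92 mg/L × 764,570 L = 45,050 g; ÷ 100.1 = 450 mol Ca²⁺.
Mass: 450 × 111 = 49,950 g.

50.0 kg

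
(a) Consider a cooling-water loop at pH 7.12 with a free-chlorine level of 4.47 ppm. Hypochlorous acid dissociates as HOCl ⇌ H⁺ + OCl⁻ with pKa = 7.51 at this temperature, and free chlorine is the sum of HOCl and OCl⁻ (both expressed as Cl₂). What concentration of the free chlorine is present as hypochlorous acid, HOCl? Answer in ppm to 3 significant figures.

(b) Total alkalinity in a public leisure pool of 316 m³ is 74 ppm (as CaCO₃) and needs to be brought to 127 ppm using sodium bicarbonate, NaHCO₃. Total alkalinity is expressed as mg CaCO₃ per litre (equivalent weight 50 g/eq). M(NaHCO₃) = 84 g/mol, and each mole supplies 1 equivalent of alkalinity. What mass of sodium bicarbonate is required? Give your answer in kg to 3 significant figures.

(a) [OCl⁻]/[HOCl] = 10^(pH − pKa) = 10^(7.12 − 7.51) = 10^-0.39 = 0.4074.
(a) Fraction as HOCl = 1 / (1 + 0.4074) = 0.7105.
(a) HOCl = 0.7105 × 4.47 ppm = 3.176 ppm.

(b) Volume: 316 m³ = 316,000 L.
(b) Alkalinity to add: (127 − 74) = 53 mg/L as CaCO₃ × 316,000 L = 16,750 g as CaCO₃.
(b) Equivalents: 16,750 g ÷ 50 g/eq = 335 eq.
(b) NaHCO₃ supplies 1 eq per mole → 335 mol.
(b) Mass: 335 mol × 84 g/mol = 28,140 g.

(a) 3.18 ppm; (b) 28.1 kg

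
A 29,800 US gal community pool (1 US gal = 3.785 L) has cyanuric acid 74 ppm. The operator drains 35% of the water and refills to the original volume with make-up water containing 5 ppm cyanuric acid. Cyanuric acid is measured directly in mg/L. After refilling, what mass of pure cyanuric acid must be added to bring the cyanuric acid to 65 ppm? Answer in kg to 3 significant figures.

1.71 kg

Volume: 29,800 US gal × 3.785 L/gal = 112,793 L.
After draining 35% and refilling: 74 × 0.65 + 5 × 0.35 = 49.85 ppm.
Deficit to target: 65 − 49.85 = 15.15 mg/L.
Mass: 15.15 mg/L × 112,793 L = 1709 g cyanuric acid.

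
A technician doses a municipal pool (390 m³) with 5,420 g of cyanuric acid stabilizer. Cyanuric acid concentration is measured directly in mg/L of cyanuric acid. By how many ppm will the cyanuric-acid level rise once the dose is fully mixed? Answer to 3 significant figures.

Volume: 390 m³ = 390,000 L.
Rise: 5,420 g / 390,000 L × 1000 = 13.9 mg/L.

13.9 ppm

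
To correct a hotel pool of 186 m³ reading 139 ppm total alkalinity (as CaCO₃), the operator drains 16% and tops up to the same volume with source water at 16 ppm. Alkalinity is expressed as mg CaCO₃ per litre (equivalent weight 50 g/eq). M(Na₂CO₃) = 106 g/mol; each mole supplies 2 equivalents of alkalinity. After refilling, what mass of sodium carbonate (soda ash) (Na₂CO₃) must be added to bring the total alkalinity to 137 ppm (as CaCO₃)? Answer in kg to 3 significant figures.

3.49 kg

Volume: 186 m³ = 186,000 L.
After draining 16% and refilling: 139 × 0.84 + 16 × 0.16 = 119.32 ppm.
Deficit to target: 137 − 119.32 = 17.68 mg/L.
As CaCO₃: 17.68 mg/L × 186,000 L = 3288 g; ÷ 50 g/eq ÷ 2 = 32.88 mol Na₂CO₃.
Mass: 32.88 × 106 = 3486 g.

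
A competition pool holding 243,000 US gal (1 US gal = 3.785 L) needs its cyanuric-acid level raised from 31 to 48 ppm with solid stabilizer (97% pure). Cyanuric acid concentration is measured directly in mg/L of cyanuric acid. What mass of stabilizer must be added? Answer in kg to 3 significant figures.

16.1 kg

Volume: 243,000 US gal × 3.785 L/gal = 919,755 L.
CYA to add: (48 − 31) = 17 mg/L × 919,755 L = 15,640 g cyanuric acid.
At 97% purity: 15,640 / 0.97 = 16,120 g product.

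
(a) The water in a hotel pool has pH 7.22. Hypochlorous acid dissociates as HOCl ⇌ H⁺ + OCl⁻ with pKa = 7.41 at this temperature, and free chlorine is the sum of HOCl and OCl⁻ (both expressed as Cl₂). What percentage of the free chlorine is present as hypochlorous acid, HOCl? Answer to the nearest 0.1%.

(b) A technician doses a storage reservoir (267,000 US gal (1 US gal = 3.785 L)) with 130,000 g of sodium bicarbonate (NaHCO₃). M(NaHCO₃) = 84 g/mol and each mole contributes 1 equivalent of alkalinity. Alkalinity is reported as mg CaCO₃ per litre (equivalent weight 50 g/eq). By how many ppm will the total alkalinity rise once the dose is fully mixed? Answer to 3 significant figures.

(a) [OCl⁻]/[HOCl] = 10^(pH − pKa) = 10^(7.22 − 7.41) = 10^-0.19 = 0.6457.
(a) Fraction as HOCl = 1 / (1 + 0.6457) = 0.6077.

(b) Volume: 267,000 US gal × 3.785 L/gal = 1,010,595 L.
(b) Moles of NaHCO₃: 130,000 g ÷ 84 g/mol = 1548 mol → 1548 eq of alkalinity.
(b) As CaCO₃: 1548 eq × 50 g/eq = 77,380 g.
(b) Rise: 77,380 g / 1,010,595 L × 1000 = 76.57 mg/L.

(a) 60.8%; (b) 76.6 ppm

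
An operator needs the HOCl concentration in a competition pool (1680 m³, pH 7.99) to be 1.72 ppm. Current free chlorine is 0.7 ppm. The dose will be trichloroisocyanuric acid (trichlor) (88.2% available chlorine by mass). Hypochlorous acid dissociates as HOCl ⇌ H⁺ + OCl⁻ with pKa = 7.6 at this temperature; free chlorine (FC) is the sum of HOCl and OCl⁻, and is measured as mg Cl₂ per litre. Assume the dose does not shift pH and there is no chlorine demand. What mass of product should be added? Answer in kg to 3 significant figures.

Volume: 1680 m³ = 1,680,000 L.
[OCl⁻]/[HOCl] = 10^(pH − pKa) = 10^(7.99 − 7.6) = 2.455; fraction as HOCl = 1/(1 + 2.455) = 0.2895.
Free chlorine required for 1.72 ppm HOCl: 1.72 / 0.2895 = 5.942 ppm.
FC to add: 5.942 − 0.7 = 5.242 mg/L as Cl₂.
Cl₂ equivalent: 5.242 mg/L × 1,680,000 L = 8807 g.
Product at 88.2% available Cl: 8807 / 0.882 = 9985 g.

9.98 kg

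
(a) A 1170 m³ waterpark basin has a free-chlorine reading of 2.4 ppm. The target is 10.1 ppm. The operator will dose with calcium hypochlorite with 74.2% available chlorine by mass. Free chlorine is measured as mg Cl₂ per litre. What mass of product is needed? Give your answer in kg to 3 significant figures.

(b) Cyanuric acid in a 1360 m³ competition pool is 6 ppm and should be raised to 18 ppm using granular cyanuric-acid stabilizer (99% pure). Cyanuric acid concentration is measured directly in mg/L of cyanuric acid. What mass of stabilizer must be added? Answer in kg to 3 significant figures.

(a) 12.1 kg; (b) 16.5 kg

(a) Volume: 1170 m³ = 1,170,000 L.
(a) Chlorine deficit: 10.1 − 2.4 = 7.7 ppm = 7.7 mg/L as Cl₂.
(a) Cl₂ equivalent needed: 7.7 mg/L × 1,170,000 L = 9,009,000 mg = 9009 g.
(a) Product at 74.2% available chlorine: 9009 / 0.742 = 12,140 g.

(b) Volume: 1360 m³ = 1,360,000 L.
(b) CYA to add: (18 − 6) = 12 mg/L × 1,360,000 L = 16,320 g cyanuric acid.
(b) At 99% purity: 16,320 / 0.99 = 16,480 g product.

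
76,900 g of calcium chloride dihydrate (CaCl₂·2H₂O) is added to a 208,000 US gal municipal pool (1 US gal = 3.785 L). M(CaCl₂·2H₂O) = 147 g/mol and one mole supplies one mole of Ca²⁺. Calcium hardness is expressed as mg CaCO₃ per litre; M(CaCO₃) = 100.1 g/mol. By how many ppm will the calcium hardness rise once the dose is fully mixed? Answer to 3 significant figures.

Volume: 208,000 US gal × 3.785 L/gal = 787,280 L.
Moles of Ca²⁺: 76,900 g ÷ 147 g/mol = 523.1 mol.
As CaCO₃: 523.1 mol × 100.1 g/mol = 52,370 g.
Rise: 52,370 g / 787,280 L × 1000 = 66.51 mg/L.

66.5 ppm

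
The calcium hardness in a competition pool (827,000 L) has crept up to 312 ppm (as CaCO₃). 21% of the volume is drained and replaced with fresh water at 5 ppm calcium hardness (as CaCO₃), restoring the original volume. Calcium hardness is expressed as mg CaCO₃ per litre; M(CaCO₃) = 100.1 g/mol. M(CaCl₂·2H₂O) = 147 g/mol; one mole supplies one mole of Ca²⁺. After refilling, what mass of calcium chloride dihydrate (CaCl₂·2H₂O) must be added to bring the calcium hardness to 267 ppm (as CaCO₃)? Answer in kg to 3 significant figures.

23.6 kg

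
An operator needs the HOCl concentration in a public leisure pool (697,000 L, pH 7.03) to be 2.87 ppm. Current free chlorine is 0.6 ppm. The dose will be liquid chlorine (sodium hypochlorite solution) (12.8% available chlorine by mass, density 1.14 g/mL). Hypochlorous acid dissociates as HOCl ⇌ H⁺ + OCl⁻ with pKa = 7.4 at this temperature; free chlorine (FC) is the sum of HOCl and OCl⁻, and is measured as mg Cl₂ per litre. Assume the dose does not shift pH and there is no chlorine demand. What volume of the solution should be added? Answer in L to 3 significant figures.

[OCl⁻]/[HOCl] = 10^(pH − pKa) = 10^(7.03 − 7.4) = 0.4266; fraction as HOCl = 1/(1 + 0.4266) = 0.701.
Free chlorine required for 2.87 ppm HOCl: 2.87 / 0.701 = 4.094 ppm.
FC to add: 4.094 − 0.6 = 3.494 mg/L as Cl₂.
Cl₂ equivalent: 3.494 mg/L × 697,000 L = 2436 g.
Product at 12.8% available Cl: 2436 / 0.128 = 19,030 g.
Volume: 19,030 g ÷ 1.14 g/mL = 16,690 mL.

16.7 L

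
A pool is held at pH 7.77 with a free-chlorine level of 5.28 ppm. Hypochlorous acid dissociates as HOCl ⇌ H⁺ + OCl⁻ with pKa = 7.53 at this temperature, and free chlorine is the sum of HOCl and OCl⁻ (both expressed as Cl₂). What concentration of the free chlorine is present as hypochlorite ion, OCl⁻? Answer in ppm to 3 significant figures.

3.35 ppm

[OCl⁻]/[HOCl] = 10^(pH − pKa) = 10^(7.77 − 7.53) = 10^0.24 = 1.738.
Fraction as HOCl = 1 / (1 + 1.738) = 0.3653.
OCl⁻ = (1 − 0.3653) × 5.28 ppm = 3.351 ppm.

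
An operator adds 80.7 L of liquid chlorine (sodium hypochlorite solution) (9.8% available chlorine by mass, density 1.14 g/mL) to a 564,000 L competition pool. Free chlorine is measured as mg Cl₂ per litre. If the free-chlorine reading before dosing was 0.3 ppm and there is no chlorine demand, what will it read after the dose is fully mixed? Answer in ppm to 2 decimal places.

16.29 ppm

Mass of solution: 80.7 L × 1000 mL/L × 1.14 g/mL = 92,000 g.
Available chlorine delivered: 92,000 g × 0.098 = 9016 g as Cl₂.
Concentration rise: 9016 g / 564,000 L = 15.99 mg/L = 15.99 ppm.
Final FC: 0.3 + 15.99 = 16.29 ppm.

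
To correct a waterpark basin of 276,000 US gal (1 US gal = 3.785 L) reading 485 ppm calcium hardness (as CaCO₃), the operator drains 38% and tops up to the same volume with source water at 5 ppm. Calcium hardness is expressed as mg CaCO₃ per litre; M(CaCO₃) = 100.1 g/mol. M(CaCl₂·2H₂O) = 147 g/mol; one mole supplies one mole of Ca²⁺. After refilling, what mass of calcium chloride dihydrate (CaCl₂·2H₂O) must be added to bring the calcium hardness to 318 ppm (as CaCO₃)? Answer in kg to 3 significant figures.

23.6 kg

Volume: 276,000 US gal × 3.785 L/gal = 1,044,660 L.
After draining 38% and refilling: 485 × 0.62 + 5 × 0.38 = 302.6 ppm.
Deficit to target: 318 − 302.6 = 15.4 mg/L.
As CaCO₃: 15.4 mg/L × 1,044,660 L = 16,090 g; ÷ 100.1 = 160.7 mol Ca²⁺.
Mass: 160.7 × 147 = 23,630 g.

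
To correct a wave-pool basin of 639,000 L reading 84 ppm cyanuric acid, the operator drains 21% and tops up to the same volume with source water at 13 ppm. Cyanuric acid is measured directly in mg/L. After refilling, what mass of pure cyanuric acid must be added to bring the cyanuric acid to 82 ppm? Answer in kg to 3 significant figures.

8.25 kg

After draining 21% and refilling: 84 × 0.79 + 13 × 0.21 = 69.09 ppm.
Deficit to target: 82 − 69.09 = 12.91 mg/L.
Mass: 12.91 mg/L × 639,000 L = 8249 g cyanuric acid.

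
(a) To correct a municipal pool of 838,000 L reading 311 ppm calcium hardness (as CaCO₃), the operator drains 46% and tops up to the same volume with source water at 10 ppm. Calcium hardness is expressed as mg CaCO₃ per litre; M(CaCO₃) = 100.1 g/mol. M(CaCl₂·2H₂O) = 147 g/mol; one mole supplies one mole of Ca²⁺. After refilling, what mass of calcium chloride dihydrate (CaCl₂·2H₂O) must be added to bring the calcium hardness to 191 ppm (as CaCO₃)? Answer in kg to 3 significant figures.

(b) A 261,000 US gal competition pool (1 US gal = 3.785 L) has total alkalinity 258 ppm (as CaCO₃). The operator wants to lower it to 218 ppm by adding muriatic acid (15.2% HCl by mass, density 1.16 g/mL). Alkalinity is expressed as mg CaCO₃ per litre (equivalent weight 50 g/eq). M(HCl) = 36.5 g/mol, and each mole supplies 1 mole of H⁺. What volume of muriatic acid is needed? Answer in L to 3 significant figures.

(a) After draining 46% and refilling: 311 × 0.54 + 10 × 0.46 = 172.54 ppm.
(a) Deficit to target: 191 − 172.54 = 18.46 mg/L.
(a) As CaCO₃: 18.46 mg/L × 838,000 L = 15,470 g; ÷ 100.1 = 154.5 mol Ca²⁺.
(a) Mass: 154.5 × 147 = 22,720 g.

(b) Volume: 261,000 US gal × 3.785 L/gal = 987,885 L.
(b) Alkalinity to neutralize: (258 − 218) = 40 mg/L as CaCO₃ × 987,885 L = 39,520 g as CaCO₃.
(b) Equivalents of H⁺ required: 39,520 ÷ 50 g/eq = 790.3 eq = 790.3 mol HCl.
(b) Mass of HCl: 790.3 × 36.5 = 28,850 g.
(b) Mass of 15.2% solution: 28,850 / 0.152 = 189,800 g.
(b) Volume: 189,800 g ÷ 1.16 g/mL = 163,600 mL.

(a) 22.7 kg; (b) 164 L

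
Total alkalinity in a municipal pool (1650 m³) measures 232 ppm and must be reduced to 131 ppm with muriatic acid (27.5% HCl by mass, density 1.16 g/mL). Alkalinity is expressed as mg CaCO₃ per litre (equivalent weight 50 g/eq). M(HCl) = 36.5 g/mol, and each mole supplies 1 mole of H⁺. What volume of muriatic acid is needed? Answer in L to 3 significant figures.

Volume: 1650 m³ = 1,650,000 L.
Alkalinity to neutralize: (232 − 131) = 101 mg/L as CaCO₃ × 1,650,000 L = 166,600 g as CaCO₃.
Equivalents of H⁺ required: 166,600 ÷ 50 g/eq = 3333 eq = 3333 mol HCl.
Mass of HCl: 3333 × 36.5 = 121,700 g.
Mass of 27.5% solution: 121,700 / 0.275 = 442,400 g.
Volume: 442,400 g ÷ 1.16 g/mL = 381,400 mL.

381 L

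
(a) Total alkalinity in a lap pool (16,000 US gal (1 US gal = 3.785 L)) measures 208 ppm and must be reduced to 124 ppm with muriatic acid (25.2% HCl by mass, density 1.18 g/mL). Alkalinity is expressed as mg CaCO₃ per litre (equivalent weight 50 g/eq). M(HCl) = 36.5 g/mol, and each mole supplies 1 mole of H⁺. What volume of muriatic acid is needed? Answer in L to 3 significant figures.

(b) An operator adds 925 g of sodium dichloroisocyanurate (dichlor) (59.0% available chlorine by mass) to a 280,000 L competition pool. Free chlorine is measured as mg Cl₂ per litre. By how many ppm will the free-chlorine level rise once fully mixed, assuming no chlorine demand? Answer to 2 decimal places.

(a) Volume: 16,000 US gal × 3.785 L/gal = 60,560 L.
(a) Alkalinity to neutralize: (208 − 124) = 84 mg/L as CaCO₃ × 60,560 L = 5087 g as CaCO₃.
(a) Equivalents of H⁺ required: 5087 ÷ 50 g/eq = 101.7 eq = 101.7 mol HCl.
(a) Mass of HCl: 101.7 × 36.5 = 3714 g.
(a) Mass of 25.2% solution: 3714 / 0.252 = 14,740 g.
(a) Volume: 14,740 g ÷ 1.18 g/mL = 12,490 mL.

(b) Available chlorine delivered: 925 g × 0.59 = 545.8 g as Cl₂.
(b) Concentration rise: 545.8 g / 280,000 L = 1.949 mg/L = 1.95 ppm.

(a) 12.5 L; (b) 1.95 ppm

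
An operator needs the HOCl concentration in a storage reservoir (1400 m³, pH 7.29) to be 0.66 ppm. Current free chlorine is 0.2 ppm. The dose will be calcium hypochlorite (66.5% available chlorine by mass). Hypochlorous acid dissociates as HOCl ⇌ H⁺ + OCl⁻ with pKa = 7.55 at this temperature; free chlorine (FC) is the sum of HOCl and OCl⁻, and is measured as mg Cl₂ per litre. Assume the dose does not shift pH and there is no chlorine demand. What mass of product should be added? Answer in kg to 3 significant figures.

1.73 kg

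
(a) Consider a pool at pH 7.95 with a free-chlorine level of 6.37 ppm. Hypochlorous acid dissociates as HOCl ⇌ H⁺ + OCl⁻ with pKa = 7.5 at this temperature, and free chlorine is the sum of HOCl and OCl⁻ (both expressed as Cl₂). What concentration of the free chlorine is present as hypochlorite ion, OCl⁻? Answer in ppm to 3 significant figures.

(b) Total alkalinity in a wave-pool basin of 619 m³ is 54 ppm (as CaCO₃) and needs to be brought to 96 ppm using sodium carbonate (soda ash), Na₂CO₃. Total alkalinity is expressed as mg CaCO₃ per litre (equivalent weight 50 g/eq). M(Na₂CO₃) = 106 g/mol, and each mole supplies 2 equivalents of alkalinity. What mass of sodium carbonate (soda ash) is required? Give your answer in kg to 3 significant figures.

(a) [OCl⁻]/[HOCl] = 10^(pH − pKa) = 10^(7.95 − 7.5) = 10^0.45 = 2.818.
(a) Fraction as HOCl = 1 / (1 + 2.818) = 0.2619.
(a) OCl⁻ = (1 − 0.2619) × 6.37 ppm = 4.702 ppm.

(b) Volume: 619 m³ = 619,000 L.
(b) Alkalinity to add: (96 − 54) = 42 mg/L as CaCO₃ × 619,000 L = 26,000 g as CaCO₃.
(b) Equivalents: 26,000 g ÷ 50 g/eq = 520 eq.
(b) Each mole of Na₂CO₃ supplies 2 eq, so 520 / 2 = 260 mol.
(b) Mass: 260 mol × 106 g/mol = 27,560 g.

(a) 4.70 ppm; (b) 27.6 kg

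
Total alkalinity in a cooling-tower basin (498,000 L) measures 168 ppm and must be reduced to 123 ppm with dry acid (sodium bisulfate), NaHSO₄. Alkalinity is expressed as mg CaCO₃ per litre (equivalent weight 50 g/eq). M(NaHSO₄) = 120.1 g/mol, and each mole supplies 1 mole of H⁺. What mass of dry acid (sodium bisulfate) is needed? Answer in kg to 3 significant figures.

Alkalinity to neutralize: (168 − 123) = 45 mg/L as CaCO₃ × 498,000 L = 22,410 g as CaCO₃.
Equivalents of H⁺ required: 22,410 ÷ 50 g/eq = 448.2 eq = 448.2 mol NaHSO₄.
Mass of NaHSO₄: 448.2 × 120.1 = 53,830 g.

53.8 kg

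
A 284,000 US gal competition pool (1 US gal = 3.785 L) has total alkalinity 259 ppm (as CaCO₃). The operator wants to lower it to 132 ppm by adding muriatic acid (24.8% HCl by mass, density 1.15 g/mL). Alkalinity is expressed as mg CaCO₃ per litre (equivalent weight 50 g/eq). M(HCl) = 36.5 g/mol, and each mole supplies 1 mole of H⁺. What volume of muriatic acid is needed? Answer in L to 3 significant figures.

349 L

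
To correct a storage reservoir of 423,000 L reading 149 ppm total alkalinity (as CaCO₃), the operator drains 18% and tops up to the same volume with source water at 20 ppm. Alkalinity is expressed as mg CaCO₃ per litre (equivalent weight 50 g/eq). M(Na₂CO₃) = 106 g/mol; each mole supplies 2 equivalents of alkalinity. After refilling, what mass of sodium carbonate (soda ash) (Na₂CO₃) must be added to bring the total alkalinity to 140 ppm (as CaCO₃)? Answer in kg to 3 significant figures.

6.38 kg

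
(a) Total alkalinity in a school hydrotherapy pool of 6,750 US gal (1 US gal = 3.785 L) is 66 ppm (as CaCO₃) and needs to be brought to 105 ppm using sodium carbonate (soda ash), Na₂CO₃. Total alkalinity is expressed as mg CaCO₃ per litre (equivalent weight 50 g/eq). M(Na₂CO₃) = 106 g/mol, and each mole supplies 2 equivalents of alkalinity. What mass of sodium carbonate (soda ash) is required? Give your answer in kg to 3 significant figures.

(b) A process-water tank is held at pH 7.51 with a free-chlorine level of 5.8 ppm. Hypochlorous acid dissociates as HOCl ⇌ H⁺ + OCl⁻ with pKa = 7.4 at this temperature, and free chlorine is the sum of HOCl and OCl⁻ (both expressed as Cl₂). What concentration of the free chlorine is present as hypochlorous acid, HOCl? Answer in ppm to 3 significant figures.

(a) Volume: 6,750 US gal × 3.785 L/gal = 25,549 L.
(a) Alkalinity to add: (105 − 66) = 39 mg/L as CaCO₃ × 25,549 L = 996.4 g as CaCO₃.
(a) Equivalents: 996.4 g ÷ 50 g/eq = 19.93 eq.
(a) Each mole of Na₂CO₃ supplies 2 eq, so 19.93 / 2 = 9.964 mol.
(a) Mass: 9.964 mol × 106 g/mol = 1056 g.

(b) [OCl⁻]/[HOCl] = 10^(pH − pKa) = 10^(7.51 − 7.4) = 10^0.11 = 1.288.
(b) Fraction as HOCl = 1 / (1 + 1.288) = 0.437.
(b) HOCl = 0.437 × 5.8 ppm = 2.535 ppm.

(a) 1.06 kg; (b) 2.53 ppm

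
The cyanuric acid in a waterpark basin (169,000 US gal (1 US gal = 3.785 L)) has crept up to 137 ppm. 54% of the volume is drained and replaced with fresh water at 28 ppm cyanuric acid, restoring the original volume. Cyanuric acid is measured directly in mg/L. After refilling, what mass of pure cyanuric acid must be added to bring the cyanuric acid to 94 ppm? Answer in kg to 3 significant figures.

Volume: 169,000 US gal × 3.785 L/gal = 639,665 L.
After draining 54% and refilling: 137 × 0.46 + 28 × 0.54 = 78.14 ppm.
Deficit to target: 94 − 78.14 = 15.86 mg/L.
Mass: 15.86 mg/L × 639,665 L = 10,150 g cyanuric acid.

10.1 kg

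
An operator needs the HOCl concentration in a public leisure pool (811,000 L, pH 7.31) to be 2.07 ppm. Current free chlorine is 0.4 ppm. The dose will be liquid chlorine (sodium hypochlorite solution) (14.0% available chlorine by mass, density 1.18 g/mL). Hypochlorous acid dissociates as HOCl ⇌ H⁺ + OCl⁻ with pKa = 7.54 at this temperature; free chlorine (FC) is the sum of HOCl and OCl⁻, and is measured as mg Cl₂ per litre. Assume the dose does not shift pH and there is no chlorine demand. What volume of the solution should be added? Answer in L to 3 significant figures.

14.2 L

[OCl⁻]/[HOCl] = 10^(pH − pKa) = 10^(7.31 − 7.54) = 0.5888; fraction as HOCl = 1/(1 + 0.5888) = 0.6294.
Free chlorine required for 2.07 ppm HOCl: 2.07 / 0.6294 = 3.289 ppm.
FC to add: 3.289 − 0.4 = 2.889 mg/L as Cl₂.
Cl₂ equivalent: 2.889 mg/L × 811,000 L = 2343 g.
Product at 14.0% available Cl: 2343 / 0.14 = 16,740 g.
Volume: 16,740 g ÷ 1.18 g/mL = 14,180 mL.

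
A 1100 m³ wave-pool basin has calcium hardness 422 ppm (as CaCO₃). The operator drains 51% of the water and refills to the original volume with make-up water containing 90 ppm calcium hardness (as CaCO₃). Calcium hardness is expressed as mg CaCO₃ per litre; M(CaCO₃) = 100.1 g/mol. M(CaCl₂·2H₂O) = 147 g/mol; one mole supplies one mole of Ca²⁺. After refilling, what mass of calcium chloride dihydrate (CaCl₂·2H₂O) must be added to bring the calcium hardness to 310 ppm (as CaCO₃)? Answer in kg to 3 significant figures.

92.6 kg

Volume: 1100 m³ = 1,100,000 L.
After draining 51% and refilling: 422 × 0.49 + 90 × 0.51 = 252.68 ppm.
Deficit to target: 310 − 252.68 = 57.32 mg/L.
As CaCO₃: 57.32 mg/L × 1,100,000 L = 63,050 g; ÷ 100.1 = 629.9 mol Ca²⁺.
Mass: 629.9 × 147 = 92,590 g.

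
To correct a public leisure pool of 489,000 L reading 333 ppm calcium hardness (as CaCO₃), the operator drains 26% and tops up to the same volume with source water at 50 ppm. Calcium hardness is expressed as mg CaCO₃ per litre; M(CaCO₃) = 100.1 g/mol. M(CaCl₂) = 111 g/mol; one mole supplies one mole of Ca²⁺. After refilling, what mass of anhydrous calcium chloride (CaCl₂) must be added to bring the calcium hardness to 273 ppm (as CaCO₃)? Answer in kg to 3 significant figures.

7.36 kg

After draining 26% and refilling: 333 × 0.74 + 50 × 0.26 = 259.42 ppm.
Deficit to target: 273 − 259.42 = 13.58 mg/L.
As CaCO₃: 13.58 mg/L × 489,000 L = 6641 g; ÷ 100.1 = 66.34 mol Ca²⁺.
Mass: 66.34 × 111 = 7364 g.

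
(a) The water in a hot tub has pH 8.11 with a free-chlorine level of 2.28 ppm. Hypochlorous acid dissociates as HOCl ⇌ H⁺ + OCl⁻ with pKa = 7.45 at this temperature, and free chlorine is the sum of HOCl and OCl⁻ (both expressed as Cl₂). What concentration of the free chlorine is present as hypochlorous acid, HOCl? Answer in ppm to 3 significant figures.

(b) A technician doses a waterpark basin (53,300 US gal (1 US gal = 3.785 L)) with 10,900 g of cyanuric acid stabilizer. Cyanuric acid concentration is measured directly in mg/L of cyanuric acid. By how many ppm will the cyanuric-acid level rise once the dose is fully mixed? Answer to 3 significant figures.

(a) 0.409 ppm; (b) 54.0 ppm

(a) [OCl⁻]/[HOCl] = 10^(pH − pKa) = 10^(8.11 − 7.45) = 10^0.66 = 4.571.
(a) Fraction as HOCl = 1 / (1 + 4.571) = 0.1795.
(a) HOCl = 0.1795 × 2.28 ppm = 0.4093 ppm.

(b) Volume: 53,300 US gal × 3.785 L/gal = 201,740 L.
(b) Rise: 10,900 g / 201,740 L × 1000 = 54.03 mg/L.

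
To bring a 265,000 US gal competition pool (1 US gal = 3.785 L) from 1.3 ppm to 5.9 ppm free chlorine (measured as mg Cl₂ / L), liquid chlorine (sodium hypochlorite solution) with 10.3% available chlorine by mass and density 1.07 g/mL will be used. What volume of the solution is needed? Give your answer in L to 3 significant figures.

41.9 L

Volume: 265,000 US gal × 3.785 L/gal = 1,003,025 L.
Chlorine deficit: 5.9 − 1.3 = 4.6 ppm = 4.6 mg/L as Cl₂.
Cl₂ equivalent needed: 4.6 mg/L × 1,003,025 L = 4,614,000 mg = 4614 g.
Product at 10.3% available chlorine: 4614 / 0.103 = 44,800 g.
Volume at density 1.07 g/mL: 44,800 g ÷ 1.07 g/mL = 41,860 mL.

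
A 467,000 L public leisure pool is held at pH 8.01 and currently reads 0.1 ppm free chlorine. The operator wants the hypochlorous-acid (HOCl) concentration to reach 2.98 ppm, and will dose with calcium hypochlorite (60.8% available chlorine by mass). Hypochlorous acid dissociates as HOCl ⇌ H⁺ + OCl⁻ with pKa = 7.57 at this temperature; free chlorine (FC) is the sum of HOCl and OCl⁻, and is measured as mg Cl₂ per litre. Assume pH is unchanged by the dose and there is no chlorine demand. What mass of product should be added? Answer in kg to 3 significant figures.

8.52 kg

[OCl⁻]/[HOCl] = 10^(pH − pKa) = 10^(8.01 − 7.57) = 2.754; fraction as HOCl = 1/(1 + 2.754) = 0.2664.
Free chlorine required for 2.98 ppm HOCl: 2.98 / 0.2664 = 11.19 ppm.
FC to add: 11.19 − 0.1 = 11.09 mg/L as Cl₂.
Cl₂ equivalent: 11.09 mg/L × 467,000 L = 5178 g.
Product at 60.8% available Cl: 5178 / 0.608 = 8516 g.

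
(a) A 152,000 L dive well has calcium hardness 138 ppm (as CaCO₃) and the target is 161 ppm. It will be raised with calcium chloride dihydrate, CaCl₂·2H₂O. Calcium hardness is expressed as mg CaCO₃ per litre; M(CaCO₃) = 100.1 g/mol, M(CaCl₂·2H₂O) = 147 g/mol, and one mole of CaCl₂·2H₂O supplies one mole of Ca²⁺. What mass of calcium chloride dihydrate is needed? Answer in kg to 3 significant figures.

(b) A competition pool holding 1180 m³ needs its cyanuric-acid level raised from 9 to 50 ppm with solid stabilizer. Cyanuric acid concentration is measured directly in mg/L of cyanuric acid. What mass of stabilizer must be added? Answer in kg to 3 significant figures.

(a) Hardness to add: (161 − 138) = 23 mg/L as CaCO₃ × 152,000 L = 3496 g as CaCO₃.
(a) Moles of Ca²⁺ (1 mol Ca²⁺ ≡ 1 mol CaCO₃): 3496 / 100.1 g/mol = 34.93 mol.
(a) Mass of CaCl₂·2H₂O: 34.93 × 147 = 5134 g.

(b) Volume: 1180 m³ = 1,180,000 L.
(b) CYA to add: (50 − 9) = 41 mg/L × 1,180,000 L = 48,380 g cyanuric acid.

(a) 5.13 kg; (b) 48.4 kg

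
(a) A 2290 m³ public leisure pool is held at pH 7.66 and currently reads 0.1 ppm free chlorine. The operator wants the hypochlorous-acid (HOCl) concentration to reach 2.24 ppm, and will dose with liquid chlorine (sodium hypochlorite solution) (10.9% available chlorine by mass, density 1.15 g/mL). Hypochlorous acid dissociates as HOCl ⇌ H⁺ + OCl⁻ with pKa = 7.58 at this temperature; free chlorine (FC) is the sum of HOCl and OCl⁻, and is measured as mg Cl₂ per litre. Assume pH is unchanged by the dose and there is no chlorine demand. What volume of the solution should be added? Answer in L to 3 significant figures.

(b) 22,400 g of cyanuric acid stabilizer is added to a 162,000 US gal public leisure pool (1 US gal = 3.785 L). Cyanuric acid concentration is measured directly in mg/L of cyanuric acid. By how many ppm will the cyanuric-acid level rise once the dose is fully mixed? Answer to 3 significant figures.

(a) Volume: 2290 m³ = 2,290,000 L.
(a) [OCl⁻]/[HOCl] = 10^(pH − pKa) = 10^(7.66 − 7.58) = 1.202; fraction as HOCl = 1/(1 + 1.202) = 0.4541.
(a) Free chlorine required for 2.24 ppm HOCl: 2.24 / 0.4541 = 4.933 ppm.
(a) FC to add: 4.933 − 0.1 = 4.833 mg/L as Cl₂.
(a) Cl₂ equivalent: 4.833 mg/L × 2,290,000 L = 11,070 g.
(a) Product at 10.9% available Cl: 11,070 / 0.109 = 101,500 g.
(a) Volume: 101,500 g ÷ 1.15 g/mL = 88,290 mL.

(b) Volume: 162,000 US gal × 3.785 L/gal = 613,170 L.
(b) Rise: 22,400 g / 613,170 L × 1000 = 36.53 mg/L.

(a) 88.3 L; (b) 36.5 ppm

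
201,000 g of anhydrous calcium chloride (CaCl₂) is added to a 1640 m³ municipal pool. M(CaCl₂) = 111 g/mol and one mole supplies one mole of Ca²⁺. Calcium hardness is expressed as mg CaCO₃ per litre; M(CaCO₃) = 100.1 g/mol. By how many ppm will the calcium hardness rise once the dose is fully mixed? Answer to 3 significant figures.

111 ppm

Volume: 1640 m³ = 1,640,000 L.
Moles of Ca²⁺: 201,000 g ÷ 111 g/mol = 1811 mol.
As CaCO₃: 1811 mol × 100.1 g/mol = 181,300 g.
Rise: 181,300 g / 1,640,000 L × 1000 = 110.5 mg/L.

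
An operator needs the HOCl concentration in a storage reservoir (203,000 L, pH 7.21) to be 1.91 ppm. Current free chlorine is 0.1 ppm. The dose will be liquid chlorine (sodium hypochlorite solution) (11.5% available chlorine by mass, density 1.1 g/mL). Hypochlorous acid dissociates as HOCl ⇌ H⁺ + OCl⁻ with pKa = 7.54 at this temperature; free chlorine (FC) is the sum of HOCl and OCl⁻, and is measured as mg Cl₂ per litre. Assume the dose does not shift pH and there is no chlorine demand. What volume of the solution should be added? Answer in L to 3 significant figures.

4.34 L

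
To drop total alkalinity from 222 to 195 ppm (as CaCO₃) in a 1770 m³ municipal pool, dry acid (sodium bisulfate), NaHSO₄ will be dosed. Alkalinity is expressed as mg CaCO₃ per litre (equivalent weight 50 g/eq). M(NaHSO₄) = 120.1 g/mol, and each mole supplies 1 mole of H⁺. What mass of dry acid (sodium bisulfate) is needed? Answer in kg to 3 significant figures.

Volume: 1770 m³ = 1,770,000 L.
Alkalinity to neutralize: (222 − 195) = 27 mg/L as CaCO₃ × 1,770,000 L = 47,790 g as CaCO₃.
Equivalents of H⁺ required: 47,790 ÷ 50 g/eq = 955.8 eq = 955.8 mol NaHSO₄.
Mass of NaHSO₄: 955.8 × 120.1 = 114,800 g.

115 kg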